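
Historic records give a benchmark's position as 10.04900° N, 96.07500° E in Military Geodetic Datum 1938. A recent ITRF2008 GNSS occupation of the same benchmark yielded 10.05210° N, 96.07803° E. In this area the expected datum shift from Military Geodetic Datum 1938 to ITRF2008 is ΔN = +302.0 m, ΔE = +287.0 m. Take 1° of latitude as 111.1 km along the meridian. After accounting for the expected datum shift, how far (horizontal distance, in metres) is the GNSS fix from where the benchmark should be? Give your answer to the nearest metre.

Observed coordinate differences: Δφ = +0.00310°, Δλ = +0.00303°.
Converting to metres (1° lat = 111100 m, cos φ = 0.984659): observed ΔN = 344.4 m, observed ΔE = 331.5 m.
Subtracting the expected shift leaves a residual of 344.4 − (302.0) = 42.4 m north and 331.5 − (287.0) = 44.5 m east.
Residual distance = √(42.4² + 44.5²) = 61.4 m.

61 m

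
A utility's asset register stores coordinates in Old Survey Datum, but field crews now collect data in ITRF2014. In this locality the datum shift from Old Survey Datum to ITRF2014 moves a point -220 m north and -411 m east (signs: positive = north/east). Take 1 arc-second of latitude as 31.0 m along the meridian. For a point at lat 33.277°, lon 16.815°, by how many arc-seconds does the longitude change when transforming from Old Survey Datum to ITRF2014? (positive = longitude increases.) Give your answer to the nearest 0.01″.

Δλ = -15.86″

At latitude 33.277°, cos φ = 0.836028.
1″ of longitude at this latitude = 31.00 × cos φ = 25.9169 m, so Δλ = -411.0 / 25.9169 = -15.858″.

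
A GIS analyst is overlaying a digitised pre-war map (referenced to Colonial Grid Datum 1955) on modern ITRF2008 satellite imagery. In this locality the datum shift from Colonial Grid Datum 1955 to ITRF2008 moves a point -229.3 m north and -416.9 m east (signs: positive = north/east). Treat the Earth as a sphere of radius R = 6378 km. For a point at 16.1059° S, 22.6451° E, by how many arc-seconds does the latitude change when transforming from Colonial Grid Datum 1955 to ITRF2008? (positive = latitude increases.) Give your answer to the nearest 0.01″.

Δφ = -7.42″

On a sphere of radius R, 1 rad of latitude = R, so Δφ = ΔN / R = -229.3 / 6378000 = -3.5952e-05 rad = -7.416″.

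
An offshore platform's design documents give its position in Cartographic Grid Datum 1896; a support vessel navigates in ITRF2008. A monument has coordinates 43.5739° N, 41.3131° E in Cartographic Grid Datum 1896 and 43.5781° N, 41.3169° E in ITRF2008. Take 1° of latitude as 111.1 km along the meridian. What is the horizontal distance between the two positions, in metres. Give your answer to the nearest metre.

558 m

Δφ = 43.5781° − 43.5739° = +0.0042°; Δλ = 41.3169° − 41.3131° = +0.0038°.
ΔN = Δφ × 111100 = 466.6 m; ΔE = Δλ × 111100 × cos(43.5739°) = +0.0038 × 111100 × 0.724486 = 305.9 m.
Distance = √(ΔE² + ΔN²) = √(305.9² + 466.6²) = 557.9 m.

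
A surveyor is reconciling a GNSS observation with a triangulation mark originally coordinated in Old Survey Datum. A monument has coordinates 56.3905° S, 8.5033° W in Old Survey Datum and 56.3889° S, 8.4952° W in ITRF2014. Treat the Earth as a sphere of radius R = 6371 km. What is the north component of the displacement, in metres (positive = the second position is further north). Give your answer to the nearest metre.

ΔN = 178 m

Δφ = -56.3889° − -56.3905° = +0.0016°; Δλ = -8.4952° − -8.5033° = +0.0081°.
1° along a meridian = πR/180 = 111195 m.
ΔN = Δφ × 111195 = 177.9 m; ΔE = Δλ × 111195 × cos(-56.3905°) = +0.0081 × 111195 × 0.553530 = 498.6 m.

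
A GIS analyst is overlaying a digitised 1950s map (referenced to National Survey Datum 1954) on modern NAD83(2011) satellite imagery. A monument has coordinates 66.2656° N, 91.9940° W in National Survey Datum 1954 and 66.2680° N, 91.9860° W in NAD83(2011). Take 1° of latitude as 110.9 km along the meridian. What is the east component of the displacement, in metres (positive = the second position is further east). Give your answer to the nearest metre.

ΔE = 357 m

Δφ = 66.2680° − 66.2656° = +0.0024°; Δλ = -91.9860° − -91.9940° = +0.0080°.
ΔN = Δφ × 110900 = 266.2 m; ΔE = Δλ × 110900 × cos(66.2656°) = +0.0080 × 110900 × 0.402497 = 357.1 m.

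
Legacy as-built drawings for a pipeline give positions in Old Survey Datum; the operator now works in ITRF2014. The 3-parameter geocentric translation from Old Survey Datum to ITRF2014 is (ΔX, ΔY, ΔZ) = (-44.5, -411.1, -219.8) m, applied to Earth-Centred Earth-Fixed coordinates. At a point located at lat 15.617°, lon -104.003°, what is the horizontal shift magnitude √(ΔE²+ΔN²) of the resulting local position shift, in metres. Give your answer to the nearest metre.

327 m

At φ = 15.617°, λ = -104.003°: sin φ = 0.269206, cos φ = 0.963083, sin λ = -0.970283, cos λ = -0.241973.
ΔE = −sin λ·ΔX + cos λ·ΔY = −(-0.970283)·(-44.5) + (-0.241973)·(-411.1) = 56.30 m.
ΔN = −sin φ cos λ·ΔX − sin φ sin λ·ΔY + cos φ·ΔZ = −(0.269206)(-0.241973)(-44.5) − (0.269206)(-0.970283)(-411.1) + (0.963083)(-219.8) = -321.97 m.
Horizontal magnitude = √(ΔE² + ΔN²) = √(56.30² + (-321.97)²) = 326.85 m.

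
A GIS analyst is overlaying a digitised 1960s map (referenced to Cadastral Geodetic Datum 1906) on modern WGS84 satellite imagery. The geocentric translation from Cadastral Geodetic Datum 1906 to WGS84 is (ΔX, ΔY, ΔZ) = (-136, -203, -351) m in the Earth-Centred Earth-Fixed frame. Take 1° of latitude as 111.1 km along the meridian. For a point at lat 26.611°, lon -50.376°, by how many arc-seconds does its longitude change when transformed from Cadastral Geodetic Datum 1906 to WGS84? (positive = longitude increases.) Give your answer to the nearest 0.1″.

Δλ = -8.5″

sin φ = 0.447931, cos φ = 0.894068, sin λ = -0.770246, cos λ = 0.637747.
East component: ΔE = −sin λ·ΔX + cos λ·ΔY = −(-0.770246)(-136) + (0.637747)(-203) = -234.22 m.
1° of latitude spans 111100 m; at latitude φ, 1° of longitude spans that × cos φ = 99331.0 m, so Δλ = -234.22 / 99331.0 × 3600 = -8.489″.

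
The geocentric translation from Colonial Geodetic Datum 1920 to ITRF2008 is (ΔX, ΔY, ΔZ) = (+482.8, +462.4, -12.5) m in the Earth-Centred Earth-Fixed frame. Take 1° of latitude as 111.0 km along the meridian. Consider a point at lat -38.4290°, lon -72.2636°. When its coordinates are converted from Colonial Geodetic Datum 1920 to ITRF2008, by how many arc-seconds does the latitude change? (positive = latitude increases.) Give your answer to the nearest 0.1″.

Δφ = -6.2″

sin φ = -0.621544, cos φ = 0.783379, sin λ = -0.952468, cos λ = 0.304638.
North component: ΔN = −sin φ cos λ·ΔX − sin φ sin λ·ΔY + cos φ·ΔZ = −(-0.621544)(0.304638)(482.8) − (-0.621544)(-0.952468)(462.4) + (0.783379)(-12.5) = -192.12 m.
1° of latitude spans 111000 m, so Δφ = -192.12 / 111000 × 3600 = -6.231″.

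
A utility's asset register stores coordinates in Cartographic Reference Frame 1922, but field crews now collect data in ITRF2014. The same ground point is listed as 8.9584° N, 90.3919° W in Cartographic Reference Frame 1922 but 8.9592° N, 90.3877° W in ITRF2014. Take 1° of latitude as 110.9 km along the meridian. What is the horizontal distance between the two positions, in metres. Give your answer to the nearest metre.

Δφ = 8.9592° − 8.9584° = +0.0008°; Δλ = -90.3877° − -90.3919° = +0.0042°.
ΔN = Δφ × 110900 = 88.7 m; ΔE = Δλ × 110900 × cos(8.9584°) = +0.0042 × 110900 × 0.987802 = 460.1 m.
Distance = √(ΔE² + ΔN²) = √(460.1² + 88.7²) = 468.6 m.

469 m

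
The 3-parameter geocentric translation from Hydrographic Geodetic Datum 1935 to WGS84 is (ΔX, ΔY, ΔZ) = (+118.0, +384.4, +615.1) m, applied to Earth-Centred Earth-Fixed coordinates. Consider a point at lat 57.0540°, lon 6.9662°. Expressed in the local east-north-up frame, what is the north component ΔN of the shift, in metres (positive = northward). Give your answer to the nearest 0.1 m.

At φ = 57.0540°, λ = 6.9662°: sin φ = 0.839184, cos φ = 0.543848, sin λ = 0.121284, cos λ = 0.992618.
ΔN = −sin φ cos λ·ΔX − sin φ sin λ·ΔY + cos φ·ΔZ = −(0.839184)(0.992618)(118.0) − (0.839184)(0.121284)(384.4) + (0.543848)(615.1) = 197.10 m.

ΔN = 197.1 m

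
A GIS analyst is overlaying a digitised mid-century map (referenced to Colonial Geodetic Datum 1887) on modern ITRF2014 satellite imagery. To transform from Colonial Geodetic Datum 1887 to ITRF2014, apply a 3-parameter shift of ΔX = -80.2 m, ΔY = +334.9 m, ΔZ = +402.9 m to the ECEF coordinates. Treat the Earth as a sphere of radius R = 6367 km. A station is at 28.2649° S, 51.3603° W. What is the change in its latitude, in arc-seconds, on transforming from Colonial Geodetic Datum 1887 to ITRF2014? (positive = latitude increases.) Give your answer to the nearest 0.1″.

Δφ = 6.7″

sin φ = -0.473549, cos φ = 0.880768, sin λ = -0.781088, cos λ = 0.624421.
North component: ΔN = −sin φ cos λ·ΔX − sin φ sin λ·ΔY + cos φ·ΔZ = −(-0.473549)(0.624421)(-80.2) − (-0.473549)(-0.781088)(334.9) + (0.880768)(402.9) = 207.27 m.
1° of latitude spans πR/180 = 111125 m, so Δφ = 207.27 / 111125 × 3600 = 6.715″.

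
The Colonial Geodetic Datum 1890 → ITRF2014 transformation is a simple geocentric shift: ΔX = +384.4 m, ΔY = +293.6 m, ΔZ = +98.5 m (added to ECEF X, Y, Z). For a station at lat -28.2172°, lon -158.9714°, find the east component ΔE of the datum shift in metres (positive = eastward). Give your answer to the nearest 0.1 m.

ΔE = -136.1 m

At φ = -28.2172°, λ = -158.9714°: sin φ = -0.472815, cos φ = 0.881162, sin λ = -0.358834, cos λ = -0.933401.
ΔE = −sin λ·ΔX + cos λ·ΔY = −(-0.358834)·(384.4) + (-0.933401)·(293.6) = -136.11 m.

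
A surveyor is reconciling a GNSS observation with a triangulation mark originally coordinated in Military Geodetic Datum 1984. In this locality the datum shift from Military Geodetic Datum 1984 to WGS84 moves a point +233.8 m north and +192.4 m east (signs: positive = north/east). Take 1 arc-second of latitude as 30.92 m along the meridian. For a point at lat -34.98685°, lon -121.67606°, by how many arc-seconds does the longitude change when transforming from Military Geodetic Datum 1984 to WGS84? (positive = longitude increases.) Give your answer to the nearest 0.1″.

Δλ = 7.6″

At latitude -34.98685°, cos φ = 0.819284.
1″ of longitude at this latitude = 30.92 × cos φ = 25.3323 m, so Δλ = 192.4 / 25.3323 = 7.595″.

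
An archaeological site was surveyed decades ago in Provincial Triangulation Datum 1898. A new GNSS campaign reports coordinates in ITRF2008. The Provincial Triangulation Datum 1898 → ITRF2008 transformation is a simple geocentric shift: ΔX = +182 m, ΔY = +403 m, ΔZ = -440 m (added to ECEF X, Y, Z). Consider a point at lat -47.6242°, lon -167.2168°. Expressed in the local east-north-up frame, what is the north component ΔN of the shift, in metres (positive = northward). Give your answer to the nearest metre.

At φ = -47.6242°, λ = -167.2168°: sin φ = -0.738740, cos φ = 0.673990, sin λ = -0.221263, cos λ = -0.975214.
ΔN = −sin φ cos λ·ΔX − sin φ sin λ·ΔY + cos φ·ΔZ = −(-0.738740)(-0.975214)(182) − (-0.738740)(-0.221263)(403) + (0.673990)(-440) = -493.55 m.

ΔN = -494 m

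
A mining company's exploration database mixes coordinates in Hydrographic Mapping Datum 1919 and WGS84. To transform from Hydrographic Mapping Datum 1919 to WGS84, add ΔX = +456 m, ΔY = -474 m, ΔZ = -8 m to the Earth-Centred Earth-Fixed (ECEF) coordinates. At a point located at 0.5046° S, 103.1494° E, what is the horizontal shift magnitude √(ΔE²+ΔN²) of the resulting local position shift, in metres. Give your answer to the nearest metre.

336 m

At φ = -0.5046°, λ = 103.1494°: sin φ = -0.008807, cos φ = 0.999961, sin λ = 0.973780, cos λ = -0.227491.
ΔE = −sin λ·ΔX + cos λ·ΔY = −(0.973780)·(456) + (-0.227491)·(-474) = -336.21 m.
ΔN = −sin φ cos λ·ΔX − sin φ sin λ·ΔY + cos φ·ΔZ = −(-0.008807)(-0.227491)(456) − (-0.008807)(0.973780)(-474) + (0.999961)(-8) = -12.98 m.
Horizontal magnitude = √(ΔE² + ΔN²) = √((-336.21)² + (-12.98)²) = 336.46 m.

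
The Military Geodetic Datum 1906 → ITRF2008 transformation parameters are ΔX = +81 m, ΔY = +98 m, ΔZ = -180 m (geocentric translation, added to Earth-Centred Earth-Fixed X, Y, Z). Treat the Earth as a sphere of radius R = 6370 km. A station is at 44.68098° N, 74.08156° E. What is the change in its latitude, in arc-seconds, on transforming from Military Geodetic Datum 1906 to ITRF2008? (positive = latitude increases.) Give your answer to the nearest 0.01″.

Δφ = -6.80″

sin φ = 0.703159, cos φ = 0.711033, sin λ = 0.961653, cos λ = 0.274269.
North component: ΔN = −sin φ cos λ·ΔX − sin φ sin λ·ΔY + cos φ·ΔZ = −(0.703159)(0.274269)(81) − (0.703159)(0.961653)(98) + (0.711033)(-180) = -209.87 m.
1° of latitude spans πR/180 = 111177 m, so Δφ = -209.87 / 111177 × 3600 = -6.796″.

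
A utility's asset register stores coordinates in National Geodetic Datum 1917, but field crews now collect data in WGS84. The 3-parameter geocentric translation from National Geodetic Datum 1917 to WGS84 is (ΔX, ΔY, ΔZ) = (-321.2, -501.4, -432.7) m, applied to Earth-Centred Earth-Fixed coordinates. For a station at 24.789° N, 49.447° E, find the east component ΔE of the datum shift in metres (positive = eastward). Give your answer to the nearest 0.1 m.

At φ = 24.789°, λ = 49.447°: sin φ = 0.419278, cos φ = 0.907858, sin λ = 0.759805, cos λ = 0.650151.
ΔE = −sin λ·ΔX + cos λ·ΔY = −(0.759805)·(-321.2) + (0.650151)·(-501.4) = -81.94 m.

ΔE = -81.9 m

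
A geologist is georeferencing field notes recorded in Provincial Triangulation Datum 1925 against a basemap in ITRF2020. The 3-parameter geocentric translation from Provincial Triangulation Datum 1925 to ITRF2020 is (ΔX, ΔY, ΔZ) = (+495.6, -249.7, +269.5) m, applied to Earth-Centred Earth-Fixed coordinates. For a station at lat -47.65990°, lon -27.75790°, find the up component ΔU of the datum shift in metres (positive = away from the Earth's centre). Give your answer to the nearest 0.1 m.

ΔU = 174.5 m

The local up (radial) axis is (cos φ cos λ, cos φ sin λ, sin φ), giving ΔU = 295.389 + 78.328 − 199.204 = 174.51 m.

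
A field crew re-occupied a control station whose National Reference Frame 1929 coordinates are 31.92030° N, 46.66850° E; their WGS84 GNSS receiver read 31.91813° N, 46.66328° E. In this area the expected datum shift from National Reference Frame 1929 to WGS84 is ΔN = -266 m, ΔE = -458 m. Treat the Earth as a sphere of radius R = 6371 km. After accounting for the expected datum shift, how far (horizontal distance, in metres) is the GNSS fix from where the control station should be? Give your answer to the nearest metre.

43 m

Observed coordinate differences: Δφ = -0.00217°, Δλ = -0.00522°.
Converting to metres (1° lat = 111195 m, cos φ = 0.848784): observed ΔN = -241.3 m, observed ΔE = -492.7 m.
Subtracting the expected shift leaves a residual of -241.3 − (-266) = 24.7 m north and -492.7 − (-458) = -34.7 m east.
Residual distance = √(24.7² + (-34.7)²) = 42.6 m.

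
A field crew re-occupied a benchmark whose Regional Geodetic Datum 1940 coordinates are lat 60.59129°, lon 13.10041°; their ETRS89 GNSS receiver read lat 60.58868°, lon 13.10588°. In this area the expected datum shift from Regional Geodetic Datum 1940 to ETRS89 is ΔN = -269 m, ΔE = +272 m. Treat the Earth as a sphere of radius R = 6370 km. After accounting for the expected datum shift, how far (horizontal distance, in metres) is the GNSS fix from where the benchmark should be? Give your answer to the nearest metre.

34 m

Observed coordinate differences: Δφ = -0.00261°, Δλ = +0.00547°.
Converting to metres (1° lat = 111177 m, cos φ = 0.491036): observed ΔN = -290.2 m, observed ΔE = 298.6 m.
Subtracting the expected shift leaves a residual of -290.2 − (-269) = -21.2 m north and 298.6 − (272) = 26.6 m east.
Residual distance = √((-21.2)² + 26.6²) = 34.0 m.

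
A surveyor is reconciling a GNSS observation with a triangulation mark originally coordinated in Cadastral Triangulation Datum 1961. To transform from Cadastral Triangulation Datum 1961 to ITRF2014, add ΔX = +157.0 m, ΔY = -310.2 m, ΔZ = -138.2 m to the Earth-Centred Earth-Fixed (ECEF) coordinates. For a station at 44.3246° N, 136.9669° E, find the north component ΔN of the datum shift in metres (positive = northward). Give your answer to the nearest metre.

The local north axis is (−sin φ cos λ, −sin φ sin λ, cos φ), giving ΔN = 80.186 + 147.910 − 98.867 = 129.23 m.

ΔN = 129 m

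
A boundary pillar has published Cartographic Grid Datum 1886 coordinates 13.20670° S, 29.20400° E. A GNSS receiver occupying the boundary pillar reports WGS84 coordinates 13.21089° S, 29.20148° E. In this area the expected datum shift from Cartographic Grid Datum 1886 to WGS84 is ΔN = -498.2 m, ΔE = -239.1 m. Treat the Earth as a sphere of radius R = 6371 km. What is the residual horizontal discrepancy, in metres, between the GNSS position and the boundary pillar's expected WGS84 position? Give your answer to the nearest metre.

47 m

Observed coordinate differences: Δφ = -0.00419°, Δλ = -0.00252°.
Converting to metres (1° lat = 111195 m, cos φ = 0.973552): observed ΔN = -465.9 m, observed ΔE = -272.8 m.
Subtracting the expected shift leaves a residual of -465.9 − (-498.2) = 32.3 m north and -272.8 − (-239.1) = -33.7 m east.
Residual distance = √(32.3² + (-33.7)²) = 46.7 m.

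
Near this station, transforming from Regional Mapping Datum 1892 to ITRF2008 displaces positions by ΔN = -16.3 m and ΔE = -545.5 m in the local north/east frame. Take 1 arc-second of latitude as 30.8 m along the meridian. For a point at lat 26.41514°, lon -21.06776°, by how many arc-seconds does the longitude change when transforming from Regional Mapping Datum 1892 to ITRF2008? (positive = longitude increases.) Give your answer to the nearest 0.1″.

At latitude 26.41514°, cos φ = 0.895594.
1″ of longitude at this latitude = 30.80 × cos φ = 27.5843 m, so Δλ = -545.5 / 27.5843 = -19.776″.

Δλ = -19.8″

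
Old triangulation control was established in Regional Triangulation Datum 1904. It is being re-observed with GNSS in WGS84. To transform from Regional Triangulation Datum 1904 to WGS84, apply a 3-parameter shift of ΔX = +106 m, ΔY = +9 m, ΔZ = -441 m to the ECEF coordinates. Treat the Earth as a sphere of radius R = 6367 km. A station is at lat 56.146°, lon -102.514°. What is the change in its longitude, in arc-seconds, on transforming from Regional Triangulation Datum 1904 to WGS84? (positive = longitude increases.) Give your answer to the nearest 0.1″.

Δλ = 5.9″

sin φ = 0.830460, cos φ = 0.557079, sin λ = -0.976243, cos λ = -0.216678.
East component: ΔE = −sin λ·ΔX + cos λ·ΔY = −(-0.976243)(106) + (-0.216678)(9) = 101.53 m.
1° of latitude spans πR/180 = 111125 m; at latitude φ, 1° of longitude spans that × cos φ = 61905.4 m, so Δλ = 101.53 / 61905.4 × 3600 = 5.904″.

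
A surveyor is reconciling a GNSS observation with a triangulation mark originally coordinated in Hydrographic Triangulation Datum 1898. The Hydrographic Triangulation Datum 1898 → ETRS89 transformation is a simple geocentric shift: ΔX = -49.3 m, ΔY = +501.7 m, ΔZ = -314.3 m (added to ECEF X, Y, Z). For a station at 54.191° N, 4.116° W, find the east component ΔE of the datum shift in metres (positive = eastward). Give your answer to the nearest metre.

The local east axis at (φ, λ) is (−sin λ, cos λ, 0), so ΔE = −sin(-4.116°)·(-49.3) + cos(-4.116°)·501.7 = 496.87 m.

ΔE = 497 m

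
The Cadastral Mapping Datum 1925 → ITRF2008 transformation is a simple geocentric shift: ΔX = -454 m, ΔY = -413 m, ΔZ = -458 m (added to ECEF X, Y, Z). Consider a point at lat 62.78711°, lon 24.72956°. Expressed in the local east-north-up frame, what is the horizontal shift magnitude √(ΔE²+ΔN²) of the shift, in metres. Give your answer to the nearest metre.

362 m

The local east axis at (φ, λ) is (−sin λ, cos λ, 0), so ΔE = −sin(24.72956°)·(-454) + cos(24.72956°)·(-413) = -185.20 m.
The local north axis is (−sin φ cos λ, −sin φ sin λ, cos φ), giving ΔN = 366.722 + 153.649 − 209.442 = 310.93 m.
Horizontal magnitude = √(ΔE² + ΔN²) = √((-185.20)² + 310.93²) = 361.91 m.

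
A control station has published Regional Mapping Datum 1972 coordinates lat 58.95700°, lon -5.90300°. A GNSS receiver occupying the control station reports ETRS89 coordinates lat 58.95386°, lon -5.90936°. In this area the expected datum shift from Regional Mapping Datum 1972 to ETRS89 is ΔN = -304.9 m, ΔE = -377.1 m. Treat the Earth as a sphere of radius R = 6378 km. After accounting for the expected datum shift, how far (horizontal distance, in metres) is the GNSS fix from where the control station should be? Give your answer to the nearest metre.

46 m

Observed coordinate differences: Δφ = -0.00314°, Δλ = -0.00636°.
Converting to metres (1° lat = 111317 m, cos φ = 0.515681): observed ΔN = -349.5 m, observed ΔE = -365.1 m.
Subtracting the expected shift leaves a residual of -349.5 − (-304.9) = -44.6 m north and -365.1 − (-377.1) = 12.0 m east.
Residual distance = √((-44.6)² + 12.0²) = 46.2 m.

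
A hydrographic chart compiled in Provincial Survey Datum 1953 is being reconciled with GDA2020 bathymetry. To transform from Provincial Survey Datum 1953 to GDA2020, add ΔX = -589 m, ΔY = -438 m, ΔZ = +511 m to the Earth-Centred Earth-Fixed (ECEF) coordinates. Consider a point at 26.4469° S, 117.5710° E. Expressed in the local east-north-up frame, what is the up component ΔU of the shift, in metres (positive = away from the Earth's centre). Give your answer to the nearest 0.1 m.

ΔU = -331.1 m

The local up (radial) axis is (cos φ cos λ, cos φ sin λ, sin φ), giving ΔU = 244.087 − 347.627 − 227.583 = -331.12 m.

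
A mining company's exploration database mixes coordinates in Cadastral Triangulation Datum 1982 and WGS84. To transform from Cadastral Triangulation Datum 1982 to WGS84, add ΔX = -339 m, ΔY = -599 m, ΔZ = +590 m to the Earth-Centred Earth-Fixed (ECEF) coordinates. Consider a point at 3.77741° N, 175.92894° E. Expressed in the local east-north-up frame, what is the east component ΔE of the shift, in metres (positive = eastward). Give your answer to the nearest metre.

ΔE = 622 m

The local east axis at (φ, λ) is (−sin λ, cos λ, 0), so ΔE = −sin(175.92894°)·(-339) + cos(175.92894°)·(-599) = 621.56 m.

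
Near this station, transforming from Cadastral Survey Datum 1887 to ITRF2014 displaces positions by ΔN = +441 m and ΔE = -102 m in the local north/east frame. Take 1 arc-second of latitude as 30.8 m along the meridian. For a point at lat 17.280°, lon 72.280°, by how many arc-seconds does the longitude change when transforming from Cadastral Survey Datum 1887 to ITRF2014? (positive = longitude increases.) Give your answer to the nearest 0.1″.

Δλ = -3.5″

At latitude 17.280°, cos φ = 0.954865.
1″ of longitude at this latitude = 30.80 × cos φ = 29.4098 m, so Δλ = -102.0 / 29.4098 = -3.468″.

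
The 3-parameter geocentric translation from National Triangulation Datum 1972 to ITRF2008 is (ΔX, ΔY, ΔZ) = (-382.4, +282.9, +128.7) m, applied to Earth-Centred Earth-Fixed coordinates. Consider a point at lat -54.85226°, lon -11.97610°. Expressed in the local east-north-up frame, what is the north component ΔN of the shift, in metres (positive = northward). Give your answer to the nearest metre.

ΔN = -280 m

The local north axis is (−sin φ cos λ, −sin φ sin λ, cos φ), giving ΔN = -305.871 − 48.000 + 74.091 = -279.78 m.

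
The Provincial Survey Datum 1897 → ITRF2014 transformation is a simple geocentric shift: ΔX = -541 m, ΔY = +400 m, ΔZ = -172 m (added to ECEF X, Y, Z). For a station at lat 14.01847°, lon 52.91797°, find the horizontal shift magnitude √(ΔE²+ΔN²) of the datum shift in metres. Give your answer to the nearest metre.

The local east axis at (φ, λ) is (−sin λ, cos λ, 0), so ΔE = −sin(52.91797°)·(-541) + cos(52.91797°)·400 = 672.78 m.
The local north axis is (−sin φ cos λ, −sin φ sin λ, cos φ), giving ΔN = 79.017 − 77.299 − 166.877 = -165.16 m.
Horizontal magnitude = √(ΔE² + ΔN²) = √(672.78² + (-165.16)²) = 692.75 m.

693 m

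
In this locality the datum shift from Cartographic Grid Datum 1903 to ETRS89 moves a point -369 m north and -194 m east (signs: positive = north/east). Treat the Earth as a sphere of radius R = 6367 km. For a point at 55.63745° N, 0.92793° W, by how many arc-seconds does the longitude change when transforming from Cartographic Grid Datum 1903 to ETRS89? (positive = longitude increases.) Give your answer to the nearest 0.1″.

At latitude 55.63745°, cos φ = 0.564428.
One radian of longitude at latitude φ spans R cos φ, so Δλ = ΔE / (R cos φ) = -194.0 / (6367000 × 0.564428) = -5.3983e-05 rad = -11.135″.

Δλ = -11.1″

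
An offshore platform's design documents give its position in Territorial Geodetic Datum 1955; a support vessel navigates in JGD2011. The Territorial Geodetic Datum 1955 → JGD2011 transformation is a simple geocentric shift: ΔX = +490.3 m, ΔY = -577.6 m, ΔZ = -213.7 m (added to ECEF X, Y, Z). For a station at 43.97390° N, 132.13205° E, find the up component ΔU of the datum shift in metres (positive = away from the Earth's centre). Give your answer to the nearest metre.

ΔU = -693 m

At φ = 43.97390°, λ = 132.13205°: sin φ = 0.694331, cos φ = 0.719656, sin λ = 0.741601, cos λ = -0.670842.
ΔU = cos φ cos λ·ΔX + cos φ sin λ·ΔY + sin φ·ΔZ = (0.719656)(-0.670842)(490.3) + (0.719656)(0.741601)(-577.6) + (0.694331)(-213.7) = -693.35 m.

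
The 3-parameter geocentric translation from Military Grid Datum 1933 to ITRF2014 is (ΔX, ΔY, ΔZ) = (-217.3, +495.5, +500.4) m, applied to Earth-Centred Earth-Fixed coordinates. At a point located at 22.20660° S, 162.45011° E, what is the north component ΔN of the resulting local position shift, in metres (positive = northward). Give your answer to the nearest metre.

At φ = -22.20660°, λ = 162.45011°: sin φ = -0.377947, cos φ = 0.925827, sin λ = 0.301536, cos λ = -0.953455.
ΔN = −sin φ cos λ·ΔX − sin φ sin λ·ΔY + cos φ·ΔZ = −(-0.377947)(-0.953455)(-217.3) − (-0.377947)(0.301536)(495.5) + (0.925827)(500.4) = 598.06 m.

ΔN = 598 m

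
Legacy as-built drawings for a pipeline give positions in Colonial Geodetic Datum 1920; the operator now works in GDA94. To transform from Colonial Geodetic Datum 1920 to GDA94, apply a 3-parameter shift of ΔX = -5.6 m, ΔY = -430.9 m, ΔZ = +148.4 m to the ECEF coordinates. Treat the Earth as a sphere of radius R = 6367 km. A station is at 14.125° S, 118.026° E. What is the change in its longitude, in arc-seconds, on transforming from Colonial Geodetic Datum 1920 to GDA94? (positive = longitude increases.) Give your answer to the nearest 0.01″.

Δλ = 6.93″

sin φ = -0.244038, cos φ = 0.969766, sin λ = 0.882734, cos λ = -0.469872.
East component: ΔE = −sin λ·ΔX + cos λ·ΔY = −(0.882734)(-5.6) + (-0.469872)(-430.9) = 207.41 m.
1° of latitude spans πR/180 = 111125 m; at latitude φ, 1° of longitude spans that × cos φ = 107765.3 m, so Δλ = 207.41 / 107765.3 × 3600 = 6.929″.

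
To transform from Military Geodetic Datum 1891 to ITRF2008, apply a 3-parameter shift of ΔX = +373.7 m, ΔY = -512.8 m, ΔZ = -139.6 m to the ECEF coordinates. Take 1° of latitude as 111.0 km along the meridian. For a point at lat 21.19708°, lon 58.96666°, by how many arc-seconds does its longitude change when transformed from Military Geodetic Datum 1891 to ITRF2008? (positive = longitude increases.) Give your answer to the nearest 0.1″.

Δλ = -20.3″

sin φ = 0.361577, cos φ = 0.932342, sin λ = 0.856867, cos λ = 0.515537.
East component: ΔE = −sin λ·ΔX + cos λ·ΔY = −(0.856867)(373.7) + (0.515537)(-512.8) = -584.58 m.
1° of latitude spans 111000 m; at latitude φ, 1° of longitude spans that × cos φ = 103490.0 m, so Δλ = -584.58 / 103490.0 × 3600 = -20.335″.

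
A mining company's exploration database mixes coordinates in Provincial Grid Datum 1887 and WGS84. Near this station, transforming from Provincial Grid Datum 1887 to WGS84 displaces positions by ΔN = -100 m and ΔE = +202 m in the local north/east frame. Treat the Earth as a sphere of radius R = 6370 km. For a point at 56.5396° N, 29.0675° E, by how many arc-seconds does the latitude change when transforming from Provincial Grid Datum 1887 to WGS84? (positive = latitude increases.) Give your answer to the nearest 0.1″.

On a sphere of radius R, 1 rad of latitude = R, so Δφ = ΔN / R = -100.0 / 6370000 = -1.5699e-05 rad = -3.238″.

Δφ = -3.2″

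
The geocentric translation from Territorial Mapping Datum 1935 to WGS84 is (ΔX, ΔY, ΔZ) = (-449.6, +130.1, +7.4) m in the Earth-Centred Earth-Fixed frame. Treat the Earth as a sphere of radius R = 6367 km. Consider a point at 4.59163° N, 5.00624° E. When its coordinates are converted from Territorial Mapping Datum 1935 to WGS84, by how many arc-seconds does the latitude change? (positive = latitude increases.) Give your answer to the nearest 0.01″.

sin φ = 0.080053, cos φ = 0.996791, sin λ = 0.087264, cos λ = 0.996185.
North component: ΔN = −sin φ cos λ·ΔX − sin φ sin λ·ΔY + cos φ·ΔZ = −(0.080053)(0.996185)(-449.6) − (0.080053)(0.087264)(130.1) + (0.996791)(7.4) = 42.32 m.
1° of latitude spans πR/180 = 111125 m, so Δφ = 42.32 / 111125 × 3600 = 1.371″.

Δφ = 1.37″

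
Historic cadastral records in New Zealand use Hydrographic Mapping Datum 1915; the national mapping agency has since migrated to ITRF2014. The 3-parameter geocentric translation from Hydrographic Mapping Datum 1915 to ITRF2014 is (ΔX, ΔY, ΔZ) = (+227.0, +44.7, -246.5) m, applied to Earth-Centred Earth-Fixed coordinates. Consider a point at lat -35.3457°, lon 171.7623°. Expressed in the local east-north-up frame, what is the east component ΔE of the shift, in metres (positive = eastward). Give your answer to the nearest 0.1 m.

ΔE = -76.8 m

The local east axis at (φ, λ) is (−sin λ, cos λ, 0), so ΔE = −sin(171.7623°)·227.0 + cos(171.7623°)·44.7 = -76.76 m.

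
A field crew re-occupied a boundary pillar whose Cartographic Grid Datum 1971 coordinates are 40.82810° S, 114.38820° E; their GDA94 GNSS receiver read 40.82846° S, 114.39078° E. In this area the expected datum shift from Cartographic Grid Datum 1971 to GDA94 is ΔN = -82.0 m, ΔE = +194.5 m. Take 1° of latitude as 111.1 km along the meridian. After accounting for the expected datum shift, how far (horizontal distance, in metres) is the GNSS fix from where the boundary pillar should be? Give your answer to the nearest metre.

Observed coordinate differences: Δφ = -0.00036°, Δλ = +0.00258°.
Converting to metres (1° lat = 111100 m, cos φ = 0.756675): observed ΔN = -40.0 m, observed ΔE = 216.9 m.
Subtracting the expected shift leaves a residual of -40.0 − (-82.0) = 42.0 m north and 216.9 − (194.5) = 22.4 m east.
Residual distance = √(42.0² + 22.4²) = 47.6 m.

48 m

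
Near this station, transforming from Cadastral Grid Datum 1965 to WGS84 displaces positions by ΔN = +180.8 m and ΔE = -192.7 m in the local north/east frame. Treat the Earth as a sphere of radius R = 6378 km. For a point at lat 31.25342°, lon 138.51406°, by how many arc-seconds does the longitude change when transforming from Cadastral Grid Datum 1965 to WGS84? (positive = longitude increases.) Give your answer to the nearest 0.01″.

Δλ = -7.29″

At latitude 31.25342°, cos φ = 0.854881.
One radian of longitude at latitude φ spans R cos φ, so Δλ = ΔE / (R cos φ) = -192.7 / (6378000 × 0.854881) = -3.5342e-05 rad = -7.290″.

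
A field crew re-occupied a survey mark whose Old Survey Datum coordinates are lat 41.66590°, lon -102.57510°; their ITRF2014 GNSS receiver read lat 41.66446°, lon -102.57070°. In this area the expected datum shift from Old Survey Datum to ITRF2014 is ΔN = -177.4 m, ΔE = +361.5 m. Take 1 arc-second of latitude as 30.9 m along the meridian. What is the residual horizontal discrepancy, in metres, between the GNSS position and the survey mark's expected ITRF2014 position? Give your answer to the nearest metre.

18 m

Observed coordinate differences: Δφ = -0.00144°, Δλ = +0.00440°.
Converting to metres (1° lat = 111240 m, cos φ = 0.747034): observed ΔN = -160.2 m, observed ΔE = 365.6 m.
Subtracting the expected shift leaves a residual of -160.2 − (-177.4) = 17.2 m north and 365.6 − (361.5) = 4.1 m east.
Residual distance = √(17.2² + 4.1²) = 17.7 m.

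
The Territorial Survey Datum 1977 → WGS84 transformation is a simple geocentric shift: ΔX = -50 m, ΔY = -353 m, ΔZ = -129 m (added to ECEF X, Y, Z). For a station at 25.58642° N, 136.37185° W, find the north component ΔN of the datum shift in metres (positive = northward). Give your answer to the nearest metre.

ΔN = -237 m

The local north axis is (−sin φ cos λ, −sin φ sin λ, cos φ), giving ΔN = -15.630 − 105.187 − 116.350 = -237.17 m.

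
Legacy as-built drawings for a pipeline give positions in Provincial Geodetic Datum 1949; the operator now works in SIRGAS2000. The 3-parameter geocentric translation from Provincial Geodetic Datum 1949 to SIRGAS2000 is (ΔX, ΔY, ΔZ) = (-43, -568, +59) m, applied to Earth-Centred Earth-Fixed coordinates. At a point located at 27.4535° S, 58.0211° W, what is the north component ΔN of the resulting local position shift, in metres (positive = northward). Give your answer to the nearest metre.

The local north axis is (−sin φ cos λ, −sin φ sin λ, cos φ), giving ΔN = -10.499 + 222.125 + 52.356 = 263.98 m.

ΔN = 264 m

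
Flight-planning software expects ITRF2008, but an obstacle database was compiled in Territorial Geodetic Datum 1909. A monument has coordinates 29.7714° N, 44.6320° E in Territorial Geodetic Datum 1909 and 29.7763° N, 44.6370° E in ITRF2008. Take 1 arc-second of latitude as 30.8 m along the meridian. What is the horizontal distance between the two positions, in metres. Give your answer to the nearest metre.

Δφ = 29.7763° − 29.7714° = +0.0049°; Δλ = 44.6370° − 44.6320° = +0.0050°.
1° of latitude = 3600 × 30.80 = 110880 m.
ΔN = Δφ × 110880 = 543.3 m; ΔE = Δλ × 110880 × cos(29.7714°) = +0.0050 × 110880 × 0.868013 = 481.2 m.
Distance = √(ΔE² + ΔN²) = √(481.2² + 543.3²) = 725.8 m.

726 m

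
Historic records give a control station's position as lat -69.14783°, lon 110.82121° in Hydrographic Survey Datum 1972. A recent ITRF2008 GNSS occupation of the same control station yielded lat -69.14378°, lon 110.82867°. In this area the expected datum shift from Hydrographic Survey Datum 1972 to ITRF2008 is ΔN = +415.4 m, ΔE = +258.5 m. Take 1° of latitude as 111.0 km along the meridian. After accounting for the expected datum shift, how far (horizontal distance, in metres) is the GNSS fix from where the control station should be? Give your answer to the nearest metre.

50 m

Observed coordinate differences: Δφ = +0.00405°, Δλ = +0.00746°.
Converting to metres (1° lat = 111000 m, cos φ = 0.355958): observed ΔN = 449.5 m, observed ΔE = 294.8 m.
Subtracting the expected shift leaves a residual of 449.5 − (415.4) = 34.1 m north and 294.8 − (258.5) = 36.3 m east.
Residual distance = √(34.1² + 36.3²) = 49.8 m.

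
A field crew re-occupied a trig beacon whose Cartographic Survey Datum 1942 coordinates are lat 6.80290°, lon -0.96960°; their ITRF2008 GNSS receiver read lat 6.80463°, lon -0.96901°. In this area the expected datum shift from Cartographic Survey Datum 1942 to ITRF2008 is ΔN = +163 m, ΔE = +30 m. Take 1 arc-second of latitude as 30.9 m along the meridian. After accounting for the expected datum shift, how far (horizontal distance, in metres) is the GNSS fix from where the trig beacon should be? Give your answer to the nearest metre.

46 m

Observed coordinate differences: Δφ = +0.00173°, Δλ = +0.00059°.
Converting to metres (1° lat = 111240 m, cos φ = 0.992960): observed ΔN = 192.4 m, observed ΔE = 65.2 m.
Subtracting the expected shift leaves a residual of 192.4 − (163) = 29.4 m north and 65.2 − (30) = 35.2 m east.
Residual distance = √(29.4² + 35.2²) = 45.9 m.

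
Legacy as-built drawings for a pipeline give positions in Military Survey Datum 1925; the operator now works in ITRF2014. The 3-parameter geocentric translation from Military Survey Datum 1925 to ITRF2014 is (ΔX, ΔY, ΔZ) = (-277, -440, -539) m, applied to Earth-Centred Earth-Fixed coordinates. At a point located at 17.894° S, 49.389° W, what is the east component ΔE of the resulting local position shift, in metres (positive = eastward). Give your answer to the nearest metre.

ΔE = -497 m

The local east axis at (φ, λ) is (−sin λ, cos λ, 0), so ΔE = −sin(-49.389°)·(-277) + cos(-49.389°)·(-440) = -496.69 m.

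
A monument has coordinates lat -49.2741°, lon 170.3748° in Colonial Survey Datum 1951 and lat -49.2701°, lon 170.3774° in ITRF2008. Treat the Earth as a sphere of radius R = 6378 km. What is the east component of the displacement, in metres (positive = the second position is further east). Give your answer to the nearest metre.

Δφ = -49.2701° − -49.2741° = +0.0040°; Δλ = 170.3774° − 170.3748° = +0.0026°.
1° along a meridian = πR/180 = 111317 m.
ΔN = Δφ × 111317 = 445.3 m; ΔE = Δλ × 111317 × cos(-49.2741°) = +0.0026 × 111317 × 0.652441 = 188.8 m.

ΔE = 189 m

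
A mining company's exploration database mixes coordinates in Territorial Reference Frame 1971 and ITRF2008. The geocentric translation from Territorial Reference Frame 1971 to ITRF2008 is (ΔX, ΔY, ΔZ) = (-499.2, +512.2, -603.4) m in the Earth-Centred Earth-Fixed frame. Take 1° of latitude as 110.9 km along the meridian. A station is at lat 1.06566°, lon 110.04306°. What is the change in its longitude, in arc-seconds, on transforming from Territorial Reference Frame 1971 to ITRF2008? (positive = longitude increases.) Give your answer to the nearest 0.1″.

sin φ = 0.018598, cos φ = 0.999827, sin λ = 0.939435, cos λ = -0.342726.
East component: ΔE = −sin λ·ΔX + cos λ·ΔY = −(0.939435)(-499.2) + (-0.342726)(512.2) = 293.42 m.
1° of latitude spans 110900 m; at latitude φ, 1° of longitude spans that × cos φ = 110880.8 m, so Δλ = 293.42 / 110880.8 × 3600 = 9.527″.

Δλ = 9.5″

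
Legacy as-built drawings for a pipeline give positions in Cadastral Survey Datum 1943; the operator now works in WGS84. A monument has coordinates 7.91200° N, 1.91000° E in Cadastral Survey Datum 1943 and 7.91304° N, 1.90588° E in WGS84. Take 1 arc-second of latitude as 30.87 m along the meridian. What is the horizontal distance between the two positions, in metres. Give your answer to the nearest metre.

468 m

Δφ = 7.91304° − 7.91200° = +0.00104°; Δλ = 1.90588° − 1.91000° = -0.00412°.
1° of latitude = 3600 × 30.87 = 111132 m.
ΔN = Δφ × 111132 = 115.6 m; ΔE = Δλ × 111132 × cos(7.91200°) = -0.00412 × 111132 × 0.990481 = -453.5 m.
Distance = √(ΔE² + ΔN²) = √((-453.5)² + 115.6²) = 468.0 m.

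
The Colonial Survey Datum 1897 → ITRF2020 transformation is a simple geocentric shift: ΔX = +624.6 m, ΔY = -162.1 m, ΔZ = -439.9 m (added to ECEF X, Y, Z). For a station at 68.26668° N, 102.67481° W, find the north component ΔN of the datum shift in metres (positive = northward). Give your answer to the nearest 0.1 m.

ΔN = -182.5 m

The local north axis is (−sin φ cos λ, −sin φ sin λ, cos φ), giving ΔN = 127.306 − 146.908 − 162.889 = -182.49 m.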